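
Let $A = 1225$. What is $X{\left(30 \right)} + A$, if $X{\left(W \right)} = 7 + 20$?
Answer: $1252$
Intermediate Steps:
$X{\left(W \right)} = 27$
$X{\left(30 \right)} + A = 27 + 1225 = 1252$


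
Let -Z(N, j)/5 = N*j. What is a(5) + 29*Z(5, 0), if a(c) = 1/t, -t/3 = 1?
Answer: -⅓ ≈ -0.33333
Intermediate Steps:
t = -3 (t = -3*1 = -3)
Z(N, j) = -5*N*j
a(c) = -⅓ (a(c) = 1/(-3) = -⅓)
a(5) + 29*Z(5, 0) = -⅓ + 29*(-5*5*0) = -⅓ + 29*0 = -⅓ + 0 = -⅓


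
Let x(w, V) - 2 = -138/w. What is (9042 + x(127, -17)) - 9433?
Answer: -49541/127 ≈ -390.09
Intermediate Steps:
x(w, V) = 2 - 138/w
(9042 + x(127, -17)) - 9433 = (9042 + (2 - 138/127)) - 9433 = (9042 + 116/127) - 9433 = 1148450/127 - 9433 = -49541/127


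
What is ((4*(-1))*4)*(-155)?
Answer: 2480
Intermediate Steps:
((4*(-1))*4)*(-155) = -4*4*(-155) = -16*(-155) = 2480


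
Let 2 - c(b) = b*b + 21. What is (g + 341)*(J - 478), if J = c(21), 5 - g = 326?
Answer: -18760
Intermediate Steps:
g = -321 (g = 5 - 1*326 = 5 - 326 = -321)
c(b) = -19 - b**2 (c(b) = 2 - (b*b + 21) = 2 - (b**2 + 21) = 2 - (21 + b**2) = 2 + (-21 - b**2) = -19 - b**2)
J = -460 (J = -19 - 1*21**2 = -19 - 1*441 = -19 - 441 = -460)
(g + 341)*(J - 478) = (-321 + 341)*(-460 - 478) = 20*(-938) = -18760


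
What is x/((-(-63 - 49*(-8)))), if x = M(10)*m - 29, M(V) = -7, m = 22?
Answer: 183/329 ≈ 0.55623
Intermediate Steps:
x = -183 (x = -7*22 - 29 = -154 - 29 = -183)
x/((-(-63 - 49*(-8)))) = -183*(-1/(-63 - 49*(-8))) = -183*(-1/(-63 + 392)) = -183/((-1*329)) = -183/(-329) = -183*(-1/329) = 183/329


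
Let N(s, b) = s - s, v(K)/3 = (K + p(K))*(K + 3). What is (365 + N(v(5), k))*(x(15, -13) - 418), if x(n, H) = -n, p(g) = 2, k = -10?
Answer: -158045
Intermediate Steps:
v(K) = 3*(2 + K)*(3 + K) (v(K) = 3*((K + 2)*(K + 3)) = 3*((2 + K)*(3 + K)) = 3*(2 + K)*(3 + K))
N(s, b) = 0
(365 + N(v(5), k))*(x(15, -13) - 418) = (365 + 0)*(-1*15 - 418) = 365*(-15 - 418) = 365*(-433) = -158045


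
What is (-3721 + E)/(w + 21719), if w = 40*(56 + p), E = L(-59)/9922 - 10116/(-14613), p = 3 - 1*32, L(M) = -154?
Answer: -8172884266/50085321979 ≈ -0.16318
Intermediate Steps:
p = -29 (p = 3 - 32 = -29)
E = 1486675/2196821 (E = -154/9922 - 10116/(-14613) = -154*1/9922 - 10116*(-1/14613) = -7/451 + 3372/4871 = 1486675/2196821 ≈ 0.67674)
w = 1080 (w = 40*(56 - 29) = 40*27 = 1080)
(-3721 + E)/(w + 21719) = (-3721 + 1486675/2196821)/(1080 + 21719) = -8172884266/2196821/22799 = -8172884266/2196821*1/22799 = -8172884266/50085321979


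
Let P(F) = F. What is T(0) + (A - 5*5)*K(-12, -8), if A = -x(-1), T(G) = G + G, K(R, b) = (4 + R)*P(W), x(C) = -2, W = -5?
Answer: -920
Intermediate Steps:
K(R, b) = -20 - 5*R (K(R, b) = (4 + R)*(-5) = -20 - 5*R)
T(G) = 2*G
A = 2 (A = -1*(-2) = 2)
T(0) + (A - 5*5)*K(-12, -8) = 2*0 + (2 - 5*5)*(-20 - 5*(-12)) = 0 + (2 - 25)*(-20 + 60) = 0 - 23*40 = 0 - 920 = -920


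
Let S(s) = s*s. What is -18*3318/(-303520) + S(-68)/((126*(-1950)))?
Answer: 23697697/133169400 ≈ 0.17795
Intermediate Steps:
S(s) = s²
-18*3318/(-303520) + S(-68)/((126*(-1950))) = -18*3318/(-303520) + (-68)²/((126*(-1950))) = -59724*(-1/303520) + 4624/(-245700) = 2133/10840 + 4624*(-1/245700) = 2133/10840 - 1156/61425 = 23697697/133169400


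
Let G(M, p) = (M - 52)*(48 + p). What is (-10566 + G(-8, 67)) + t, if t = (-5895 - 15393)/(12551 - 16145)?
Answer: -10458586/599 ≈ -17460.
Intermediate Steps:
G(M, p) = (-52 + M)*(48 + p)
t = 3548/599 (t = -21288/(-3594) = -21288*(-1/3594) = 3548/599 ≈ 5.9232)
(-10566 + G(-8, 67)) + t = (-10566 + (-2496 - 52*67 + 48*(-8) - 8*67)) + 3548/599 = (-10566 + (-2496 - 3484 - 384 - 536)) + 3548/599 = (-10566 - 6900) + 3548/599 = -17466 + 3548/599 = -10458586/599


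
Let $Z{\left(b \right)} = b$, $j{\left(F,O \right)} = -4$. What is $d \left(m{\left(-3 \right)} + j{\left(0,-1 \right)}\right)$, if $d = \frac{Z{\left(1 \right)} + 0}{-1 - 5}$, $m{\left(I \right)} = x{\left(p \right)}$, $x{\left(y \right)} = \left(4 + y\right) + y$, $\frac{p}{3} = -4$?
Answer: $4$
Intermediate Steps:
$p = -12$ ($p = 3 \left(-4\right) = -12$)
$x{\left(y \right)} = 4 + 2 y$
$m{\left(I \right)} = -20$ ($m{\left(I \right)} = 4 + 2 \left(-12\right) = 4 - 24 = -20$)
$d = - \frac{1}{6}$ ($d = \frac{1 + 0}{-1 - 5} = 1 \frac{1}{-6} = 1 \left(- \frac{1}{6}\right) = - \frac{1}{6} \approx -0.16667$)
$d \left(m{\left(-3 \right)} + j{\left(0,-1 \right)}\right) = - \frac{-20 - 4}{6} = \left(- \frac{1}{6}\right) \left(-24\right) = 4$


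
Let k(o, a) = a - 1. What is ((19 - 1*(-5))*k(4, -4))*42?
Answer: -5040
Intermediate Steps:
k(o, a) = -1 + a
((19 - 1*(-5))*k(4, -4))*42 = ((19 - 1*(-5))*(-1 - 4))*42 = ((19 + 5)*(-5))*42 = (24*(-5))*42 = -120*42 = -5040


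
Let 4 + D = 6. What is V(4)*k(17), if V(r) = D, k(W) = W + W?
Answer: 68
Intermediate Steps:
k(W) = 2*W
D = 2 (D = -4 + 6 = 2)
V(r) = 2
V(4)*k(17) = 2*(2*17) = 2*34 = 68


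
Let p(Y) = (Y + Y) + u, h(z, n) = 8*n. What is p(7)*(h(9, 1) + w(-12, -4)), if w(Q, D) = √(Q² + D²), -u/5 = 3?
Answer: -8 - 4*√10 ≈ -20.649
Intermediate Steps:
u = -15 (u = -5*3 = -15)
p(Y) = -15 + 2*Y (p(Y) = (Y + Y) - 15 = 2*Y - 15 = -15 + 2*Y)
w(Q, D) = √(D² + Q²)
p(7)*(h(9, 1) + w(-12, -4)) = (-15 + 2*7)*(8*1 + √((-4)² + (-12)²)) = (-15 + 14)*(8 + √(16 + 144)) = -(8 + √160) = -(8 + 4*√10) = -8 - 4*√10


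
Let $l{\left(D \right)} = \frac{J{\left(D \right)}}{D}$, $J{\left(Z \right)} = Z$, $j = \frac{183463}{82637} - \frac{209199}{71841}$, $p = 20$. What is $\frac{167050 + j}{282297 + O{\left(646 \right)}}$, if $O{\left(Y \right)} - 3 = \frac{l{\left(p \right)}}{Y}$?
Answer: $\frac{12561859583124620}{21228540359454967} \approx 0.59174$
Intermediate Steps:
$j = - \frac{1369137460}{1978908239}$ ($j = 183463 \cdot \frac{1}{82637} - \frac{69733}{23947} = \frac{183463}{82637} - \frac{69733}{23947} = - \frac{1369137460}{1978908239} \approx -0.69186$)
$l{\left(D \right)} = 1$ ($l{\left(D \right)} = \frac{D}{D} = 1$)
$O{\left(Y \right)} = 3 + \frac{1}{Y}$ ($O{\left(Y \right)} = 3 + 1 \frac{1}{Y} = 3 + \frac{1}{Y}$)
$\frac{167050 + j}{282297 + O{\left(646 \right)}} = \frac{167050 - \frac{1369137460}{1978908239}}{282297 + \left(3 + \frac{1}{646}\right)} = \frac{330575252187490}{1978908239 \left(282297 + \left(3 + \frac{1}{646}\right)\right)} = \frac{330575252187490}{1978908239 \left(282297 + \frac{1939}{646}\right)} = \frac{330575252187490}{1978908239 \cdot \frac{182365801}{646}} = \frac{330575252187490}{1978908239} \cdot \frac{646}{182365801} = \frac{12561859583124620}{21228540359454967}$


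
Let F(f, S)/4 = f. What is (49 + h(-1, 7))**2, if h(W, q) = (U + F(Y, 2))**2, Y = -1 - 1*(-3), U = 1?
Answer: 16900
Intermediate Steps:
Y = 2 (Y = -1 + 3 = 2)
F(f, S) = 4*f
h(W, q) = 81 (h(W, q) = (1 + 4*2)**2 = (1 + 8)**2 = 9**2 = 81)
(49 + h(-1, 7))**2 = (49 + 81)**2 = 130**2 = 16900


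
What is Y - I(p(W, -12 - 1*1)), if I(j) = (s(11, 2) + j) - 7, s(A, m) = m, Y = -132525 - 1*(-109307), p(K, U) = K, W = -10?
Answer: -23203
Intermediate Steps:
Y = -23218 (Y = -132525 + 109307 = -23218)
I(j) = -5 + j (I(j) = (2 + j) - 7 = -5 + j)
Y - I(p(W, -12 - 1*1)) = -23218 - (-5 - 10) = -23218 - 1*(-15) = -23218 + 15 = -23203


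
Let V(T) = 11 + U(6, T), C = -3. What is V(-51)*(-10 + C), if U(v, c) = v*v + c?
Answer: 52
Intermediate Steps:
U(v, c) = c + v² (U(v, c) = v² + c = c + v²)
V(T) = 47 + T (V(T) = 11 + (T + 6²) = 11 + (T + 36) = 11 + (36 + T) = 47 + T)
V(-51)*(-10 + C) = (47 - 51)*(-10 - 3) = -4*(-13) = 52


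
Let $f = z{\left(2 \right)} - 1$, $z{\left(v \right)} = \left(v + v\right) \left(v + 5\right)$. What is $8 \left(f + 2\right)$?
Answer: $232$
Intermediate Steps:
$z{\left(v \right)} = 2 v \left(5 + v\right)$
$f = 27$ ($f = 2 \cdot 2 \left(5 + 2\right) - 1 = 2 \cdot 2 \cdot 7 - 1 = 28 - 1 = 27$)
$8 \left(f + 2\right) = 8 \left(27 + 2\right) = 8 \cdot 29 = 232$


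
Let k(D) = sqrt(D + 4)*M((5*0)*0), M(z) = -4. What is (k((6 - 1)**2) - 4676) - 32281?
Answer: -36957 - 4*sqrt(29) ≈ -36979.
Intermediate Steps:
k(D) = -4*sqrt(4 + D) (k(D) = sqrt(D + 4)*(-4) = sqrt(4 + D)*(-4) = -4*sqrt(4 + D))
(k((6 - 1)**2) - 4676) - 32281 = (-4*sqrt(4 + (6 - 1)**2) - 4676) - 32281 = (-4*sqrt(4 + 5**2) - 4676) - 32281 = (-4*sqrt(4 + 25) - 4676) - 32281 = (-4*sqrt(29) - 4676) - 32281 = (-4676 - 4*sqrt(29)) - 32281 = -36957 - 4*sqrt(29)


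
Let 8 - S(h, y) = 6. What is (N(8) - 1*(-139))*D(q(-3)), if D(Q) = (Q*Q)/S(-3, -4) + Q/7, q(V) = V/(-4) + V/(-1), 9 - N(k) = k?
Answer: 8475/8 ≈ 1059.4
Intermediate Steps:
S(h, y) = 2 (S(h, y) = 8 - 1*6 = 8 - 6 = 2)
N(k) = 9 - k
q(V) = -5*V/4 (q(V) = V*(-¼) + V*(-1) = -V/4 - V = -5*V/4)
D(Q) = Q²/2 + Q/7 (D(Q) = (Q*Q)/2 + Q/7 = Q²*(½) + Q*(⅐) = Q²/2 + Q/7)
(N(8) - 1*(-139))*D(q(-3)) = ((9 - 1*8) - 1*(-139))*((-5/4*(-3))*(2 + 7*(-5/4*(-3)))/14) = ((9 - 8) + 139)*((1/14)*(15/4)*(2 + 7*(15/4))) = (1 + 139)*((1/14)*(15/4)*(2 + 105/4)) = 140*((1/14)*(15/4)*(113/4)) = 140*(1695/224) = 8475/8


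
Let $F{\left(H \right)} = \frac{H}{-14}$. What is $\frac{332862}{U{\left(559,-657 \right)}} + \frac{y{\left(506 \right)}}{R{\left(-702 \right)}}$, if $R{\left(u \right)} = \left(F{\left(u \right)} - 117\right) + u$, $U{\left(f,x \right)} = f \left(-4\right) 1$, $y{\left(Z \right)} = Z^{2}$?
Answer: $- \frac{4848611}{10062} \approx -481.87$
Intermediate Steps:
$F{\left(H \right)} = - \frac{H}{14}$ ($F{\left(H \right)} = H \left(- \frac{1}{14}\right) = - \frac{H}{14}$)
$U{\left(f,x \right)} = - 4 f$ ($U{\left(f,x \right)} = - 4 f 1 = - 4 f$)
$R{\left(u \right)} = -117 + \frac{13 u}{14}$ ($R{\left(u \right)} = \left(- \frac{u}{14} - 117\right) + u = \left(-117 - \frac{u}{14}\right) + u = -117 + \frac{13 u}{14}$)
$\frac{332862}{U{\left(559,-657 \right)}} + \frac{y{\left(506 \right)}}{R{\left(-702 \right)}} = \frac{332862}{\left(-4\right) 559} + \frac{506^{2}}{-117 + \frac{13}{14} \left(-702\right)} = \frac{332862}{-2236} + \frac{256036}{-117 - \frac{4563}{7}} = 332862 \left(- \frac{1}{2236}\right) + \frac{256036}{- \frac{5382}{7}} = - \frac{166431}{1118} + 256036 \left(- \frac{7}{5382}\right) = - \frac{166431}{1118} - \frac{38962}{117} = - \frac{4848611}{10062}$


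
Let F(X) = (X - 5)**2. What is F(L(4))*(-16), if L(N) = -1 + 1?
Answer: -400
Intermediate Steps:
L(N) = 0
F(X) = (-5 + X)**2
F(L(4))*(-16) = (-5 + 0)**2*(-16) = (-5)**2*(-16) = 25*(-16) = -400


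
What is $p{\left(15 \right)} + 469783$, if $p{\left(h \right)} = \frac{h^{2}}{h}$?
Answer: $469798$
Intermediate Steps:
$p{\left(h \right)} = h$
$p{\left(15 \right)} + 469783 = 15 + 469783 = 469798$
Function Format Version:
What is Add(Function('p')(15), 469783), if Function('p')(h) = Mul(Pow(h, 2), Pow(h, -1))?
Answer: 469798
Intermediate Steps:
Function('p')(h) = h
Add(Function('p')(15), 469783) = Add(15, 469783) = 469798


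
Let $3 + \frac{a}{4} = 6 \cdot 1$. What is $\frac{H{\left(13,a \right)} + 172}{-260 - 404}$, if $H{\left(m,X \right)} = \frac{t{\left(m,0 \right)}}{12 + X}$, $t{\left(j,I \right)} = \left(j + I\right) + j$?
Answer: $- \frac{2077}{7968} \approx -0.26067$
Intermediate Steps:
$t{\left(j,I \right)} = I + 2 j$ ($t{\left(j,I \right)} = \left(I + j\right) + j = I + 2 j$)
$a = 12$ ($a = -12 + 4 \cdot 6 \cdot 1 = -12 + 4 \cdot 6 = -12 + 24 = 12$)
$H{\left(m,X \right)} = \frac{2 m}{12 + X}$ ($H{\left(m,X \right)} = \frac{0 + 2 m}{12 + X} = \frac{2 m}{12 + X}$)
$\frac{H{\left(13,a \right)} + 172}{-260 - 404} = \frac{2 \cdot 13 \frac{1}{12 + 12} + 172}{-260 - 404} = \frac{2 \cdot 13 \cdot \frac{1}{24} + 172}{-664} = \left(2 \cdot 13 \cdot \frac{1}{24} + 172\right) \left(- \frac{1}{664}\right) = \left(\frac{13}{12} + 172\right) \left(- \frac{1}{664}\right) = \frac{2077}{12} \left(- \frac{1}{664}\right) = - \frac{2077}{7968}$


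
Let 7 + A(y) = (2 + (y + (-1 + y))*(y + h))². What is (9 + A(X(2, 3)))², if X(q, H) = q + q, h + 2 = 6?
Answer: 11329956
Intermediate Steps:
h = 4 (h = -2 + 6 = 4)
X(q, H) = 2*q
A(y) = -7 + (2 + (-1 + 2*y)*(4 + y))² (A(y) = -7 + (2 + (y + (-1 + y))*(y + 4))² = -7 + (2 + (-1 + 2*y)*(4 + y))²)
(9 + A(X(2, 3)))² = (9 + (-7 + (-2 + 2*(2*2)² + 7*(2*2))²))² = (9 + (-7 + (-2 + 2*4² + 7*4)²))² = (9 + (-7 + (-2 + 2*16 + 28)²))² = (9 + (-7 + (-2 + 32 + 28)²))² = (9 + (-7 + 58²))² = (9 + (-7 + 3364))² = (9 + 3357)² = 3366² = 11329956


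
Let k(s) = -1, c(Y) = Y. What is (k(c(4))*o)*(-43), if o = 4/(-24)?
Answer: -43/6 ≈ -7.1667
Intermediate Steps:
o = -⅙ (o = 4*(-1/24) = -⅙ ≈ -0.16667)
(k(c(4))*o)*(-43) = -1*(-⅙)*(-43) = (⅙)*(-43) = -43/6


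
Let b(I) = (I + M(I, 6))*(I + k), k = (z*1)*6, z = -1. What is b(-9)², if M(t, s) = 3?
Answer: 8100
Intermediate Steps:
k = -6 (k = -1*1*6 = -1*6 = -6)
b(I) = (-6 + I)*(3 + I) (b(I) = (I + 3)*(I - 6) = (3 + I)*(-6 + I) = (-6 + I)*(3 + I))
b(-9)² = (-18 + (-9)² - 3*(-9))² = (-18 + 81 + 27)² = 90² = 8100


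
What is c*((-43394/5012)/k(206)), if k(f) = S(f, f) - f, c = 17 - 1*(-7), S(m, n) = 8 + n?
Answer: -65091/2506 ≈ -25.974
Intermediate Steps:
c = 24 (c = 17 + 7 = 24)
k(f) = 8 (k(f) = (8 + f) - f = 8)
c*((-43394/5012)/k(206)) = 24*(-43394/5012/8) = 24*(-43394*1/5012*(⅛)) = 24*(-21697/2506*⅛) = 24*(-21697/20048) = -65091/2506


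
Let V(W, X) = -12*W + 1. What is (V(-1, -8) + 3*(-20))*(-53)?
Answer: 2491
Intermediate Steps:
V(W, X) = 1 - 12*W
(V(-1, -8) + 3*(-20))*(-53) = ((1 - 12*(-1)) + 3*(-20))*(-53) = ((1 + 12) - 60)*(-53) = (13 - 60)*(-53) = -47*(-53) = 2491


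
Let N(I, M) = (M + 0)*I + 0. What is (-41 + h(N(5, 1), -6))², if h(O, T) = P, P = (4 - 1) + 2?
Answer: 1296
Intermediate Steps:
P = 5 (P = 3 + 2 = 5)
N(I, M) = I*M (N(I, M) = M*I + 0 = I*M + 0 = I*M)
h(O, T) = 5
(-41 + h(N(5, 1), -6))² = (-41 + 5)² = (-36)² = 1296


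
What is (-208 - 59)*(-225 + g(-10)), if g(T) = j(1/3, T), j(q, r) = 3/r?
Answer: 601551/10 ≈ 60155.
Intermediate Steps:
g(T) = 3/T
(-208 - 59)*(-225 + g(-10)) = (-208 - 59)*(-225 + 3/(-10)) = -267*(-225 + 3*(-⅒)) = -267*(-225 - 3/10) = -267*(-2253/10) = 601551/10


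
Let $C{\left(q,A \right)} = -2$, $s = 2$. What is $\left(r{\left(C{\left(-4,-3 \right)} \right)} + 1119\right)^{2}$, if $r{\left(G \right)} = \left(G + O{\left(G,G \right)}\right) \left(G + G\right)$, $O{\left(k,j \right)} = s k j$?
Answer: $1199025$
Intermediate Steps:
$O{\left(k,j \right)} = 2 j k$ ($O{\left(k,j \right)} = 2 k j = 2 j k$)
$r{\left(G \right)} = 2 G \left(G + 2 G^{2}\right)$ ($r{\left(G \right)} = \left(G + 2 G G\right) \left(G + G\right) = \left(G + 2 G^{2}\right) 2 G = 2 G \left(G + 2 G^{2}\right)$)
$\left(r{\left(C{\left(-4,-3 \right)} \right)} + 1119\right)^{2} = \left(\left(-2\right)^{2} \left(2 + 4 \left(-2\right)\right) + 1119\right)^{2} = \left(4 \left(2 - 8\right) + 1119\right)^{2} = \left(4 \left(-6\right) + 1119\right)^{2} = \left(-24 + 1119\right)^{2} = 1095^{2} = 1199025$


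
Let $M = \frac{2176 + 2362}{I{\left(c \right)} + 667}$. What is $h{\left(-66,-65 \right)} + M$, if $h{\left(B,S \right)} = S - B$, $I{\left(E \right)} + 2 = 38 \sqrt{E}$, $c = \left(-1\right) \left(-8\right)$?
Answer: $\frac{181497}{22667} - \frac{18152 \sqrt{2}}{22667} \approx 6.8746$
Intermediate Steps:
$c = 8$
$I{\left(E \right)} = -2 + 38 \sqrt{E}$
$M = \frac{4538}{665 + 76 \sqrt{2}}$ ($M = \frac{2176 + 2362}{\left(-2 + 38 \sqrt{8}\right) + 667} = \frac{4538}{\left(-2 + 38 \cdot 2 \sqrt{2}\right) + 667} = \frac{4538}{\left(-2 + 76 \sqrt{2}\right) + 667} = \frac{4538}{665 + 76 \sqrt{2}} \approx 5.8746$)
$h{\left(-66,-65 \right)} + M = \left(-65 - -66\right) + \left(\frac{158830}{22667} - \frac{18152 \sqrt{2}}{22667}\right) = \left(-65 + 66\right) + \left(\frac{158830}{22667} - \frac{18152 \sqrt{2}}{22667}\right) = 1 + \left(\frac{158830}{22667} - \frac{18152 \sqrt{2}}{22667}\right) = \frac{181497}{22667} - \frac{18152 \sqrt{2}}{22667}$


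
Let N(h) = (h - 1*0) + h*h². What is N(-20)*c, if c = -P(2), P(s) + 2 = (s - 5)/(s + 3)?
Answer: -20852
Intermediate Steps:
N(h) = h + h³ (N(h) = (h + 0) + h³ = h + h³)
P(s) = -2 + (-5 + s)/(3 + s) (P(s) = -2 + (s - 5)/(s + 3) = -2 + (-5 + s)/(3 + s))
c = 13/5 (c = -(-11 - 1*2)/(3 + 2) = -(-11 - 2)/5 = -(-13)/5 = -1*(-13/5) = 13/5 ≈ 2.6000)
N(-20)*c = (-20 + (-20)³)*(13/5) = (-20 - 8000)*(13/5) = -8020*13/5 = -20852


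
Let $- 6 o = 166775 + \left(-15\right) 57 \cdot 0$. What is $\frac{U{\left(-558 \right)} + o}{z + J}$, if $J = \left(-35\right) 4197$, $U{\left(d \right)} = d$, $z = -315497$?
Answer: $\frac{170123}{2774352} \approx 0.06132$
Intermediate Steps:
$J = -146895$
$o = - \frac{166775}{6}$ ($o = - \frac{166775 + \left(-15\right) 57 \cdot 0}{6} = - \frac{166775 - 0}{6} = - \frac{166775 + 0}{6} = \left(- \frac{1}{6}\right) 166775 = - \frac{166775}{6} \approx -27796.0$)
$\frac{U{\left(-558 \right)} + o}{z + J} = \frac{-558 - \frac{166775}{6}}{-315497 - 146895} = - \frac{170123}{6 \left(-462392\right)} = \left(- \frac{170123}{6}\right) \left(- \frac{1}{462392}\right) = \frac{170123}{2774352}$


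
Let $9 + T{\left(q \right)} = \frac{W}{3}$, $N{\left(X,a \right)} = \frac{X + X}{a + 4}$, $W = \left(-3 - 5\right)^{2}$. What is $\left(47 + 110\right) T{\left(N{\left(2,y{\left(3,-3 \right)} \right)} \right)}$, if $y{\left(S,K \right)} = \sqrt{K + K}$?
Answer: $\frac{5809}{3} \approx 1936.3$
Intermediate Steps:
$W = 64$ ($W = \left(-8\right)^{2} = 64$)
$y{\left(S,K \right)} = \sqrt{2} \sqrt{K}$ ($y{\left(S,K \right)} = \sqrt{2 K} = \sqrt{2} \sqrt{K}$)
$N{\left(X,a \right)} = \frac{2 X}{4 + a}$
$T{\left(q \right)} = \frac{37}{3}$ ($T{\left(q \right)} = -9 + \frac{64}{3} = \frac{37}{3}$)
$\left(47 + 110\right) T{\left(N{\left(2,y{\left(3,-3 \right)} \right)} \right)} = \left(47 + 110\right) \frac{37}{3} = 157 \cdot \frac{37}{3} = \frac{5809}{3}$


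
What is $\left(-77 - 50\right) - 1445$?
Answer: $-1572$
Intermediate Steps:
$\left(-77 - 50\right) - 1445 = -127 - 1445 = -1572$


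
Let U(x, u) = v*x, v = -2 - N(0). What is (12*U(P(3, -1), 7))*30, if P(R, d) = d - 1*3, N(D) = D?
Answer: 2880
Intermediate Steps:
v = -2 (v = -2 - 1*0 = -2 + 0 = -2)
P(R, d) = -3 + d (P(R, d) = d - 3 = -3 + d)
U(x, u) = -2*x
(12*U(P(3, -1), 7))*30 = (12*(-2*(-3 - 1)))*30 = (12*(-2*(-4)))*30 = (12*8)*30 = 96*30 = 2880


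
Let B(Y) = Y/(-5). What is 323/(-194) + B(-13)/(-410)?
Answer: -166168/99425 ≈ -1.6713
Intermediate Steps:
B(Y) = -Y/5 (B(Y) = Y*(-⅕) = -Y/5)
323/(-194) + B(-13)/(-410) = 323/(-194) - ⅕*(-13)/(-410) = 323*(-1/194) + (13/5)*(-1/410) = -323/194 - 13/2050 = -166168/99425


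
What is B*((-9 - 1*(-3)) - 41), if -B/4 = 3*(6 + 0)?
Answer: 3384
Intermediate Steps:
B = -72 (B = -12*(6 + 0) = -12*6 = -4*18 = -72)
B*((-9 - 1*(-3)) - 41) = -72*((-9 - 1*(-3)) - 41) = -72*((-9 + 3) - 41) = -72*(-6 - 41) = -72*(-47) = 3384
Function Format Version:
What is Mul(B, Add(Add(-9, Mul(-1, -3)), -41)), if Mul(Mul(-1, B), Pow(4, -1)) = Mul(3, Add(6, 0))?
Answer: 3384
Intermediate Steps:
B = -72 (B = Mul(-4, Mul(3, Add(6, 0))) = Mul(-4, Mul(3, 6)) = Mul(-4, 18) = -72)
Mul(B, Add(Add(-9, Mul(-1, -3)), -41)) = Mul(-72, Add(Add(-9, Mul(-1, -3)), -41)) = Mul(-72, Add(Add(-9, 3), -41)) = Mul(-72, Add(-6, -41)) = Mul(-72, -47) = 3384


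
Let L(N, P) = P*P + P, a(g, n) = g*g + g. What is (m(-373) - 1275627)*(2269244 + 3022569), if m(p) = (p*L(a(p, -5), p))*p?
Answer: 102151612397547261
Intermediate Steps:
a(g, n) = g + g² (a(g, n) = g² + g = g + g²)
L(N, P) = P + P² (L(N, P) = P² + P = P + P²)
m(p) = p³*(1 + p) (m(p) = (p*(p*(1 + p)))*p = (p²*(1 + p))*p = p³*(1 + p))
(m(-373) - 1275627)*(2269244 + 3022569) = ((-373)³*(1 - 373) - 1275627)*(2269244 + 3022569) = (-51895117*(-372) - 1275627)*5291813 = (19304983524 - 1275627)*5291813 = 19303707897*5291813 = 102151612397547261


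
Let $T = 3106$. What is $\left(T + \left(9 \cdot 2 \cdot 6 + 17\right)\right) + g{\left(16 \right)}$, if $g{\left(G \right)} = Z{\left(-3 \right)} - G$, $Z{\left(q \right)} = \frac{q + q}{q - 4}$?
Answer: $\frac{22511}{7} \approx 3215.9$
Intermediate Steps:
$Z{\left(q \right)} = \frac{2 q}{-4 + q}$
$g{\left(G \right)} = \frac{6}{7} - G$ ($g{\left(G \right)} = 2 \left(-3\right) \frac{1}{-4 - 3} - G = 2 \left(-3\right) \frac{1}{-7} - G = 2 \left(-3\right) \left(- \frac{1}{7}\right) - G = \frac{6}{7} - G$)
$\left(T + \left(9 \cdot 2 \cdot 6 + 17\right)\right) + g{\left(16 \right)} = \left(3106 + \left(9 \cdot 2 \cdot 6 + 17\right)\right) + \left(\frac{6}{7} - 16\right) = \left(3106 + \left(18 \cdot 6 + 17\right)\right) + \left(\frac{6}{7} - 16\right) = \left(3106 + \left(108 + 17\right)\right) - \frac{106}{7} = \left(3106 + 125\right) - \frac{106}{7} = 3231 - \frac{106}{7} = \frac{22511}{7}$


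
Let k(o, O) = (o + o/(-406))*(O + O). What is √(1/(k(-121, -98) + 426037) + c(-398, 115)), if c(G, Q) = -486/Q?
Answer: I*√9505286145014665535/1499731445 ≈ 2.0557*I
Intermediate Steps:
k(o, O) = 405*O*o/203 (k(o, O) = (o + o*(-1/406))*(2*O) = (o - o/406)*(2*O) = (405*o/406)*(2*O) = 405*O*o/203)
√(1/(k(-121, -98) + 426037) + c(-398, 115)) = √(1/((405/203)*(-98)*(-121) + 426037) - 486/115) = √(1/(686070/29 + 426037) - 486*1/115) = √(1/(13041143/29) - 486/115) = √(29/13041143 - 486/115) = √(-6337992163/1499731445) = I*√9505286145014665535/1499731445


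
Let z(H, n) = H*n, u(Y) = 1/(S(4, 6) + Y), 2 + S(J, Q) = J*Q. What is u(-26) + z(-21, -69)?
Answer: 5795/4 ≈ 1448.8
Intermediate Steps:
S(J, Q) = -2 + J*Q
u(Y) = 1/(22 + Y) (u(Y) = 1/((-2 + 4*6) + Y) = 1/((-2 + 24) + Y) = 1/(22 + Y))
u(-26) + z(-21, -69) = 1/(22 - 26) - 21*(-69) = 1/(-4) + 1449 = -¼ + 1449 = 5795/4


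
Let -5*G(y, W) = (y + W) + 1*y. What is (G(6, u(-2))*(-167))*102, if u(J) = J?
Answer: 34068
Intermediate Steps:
G(y, W) = -2*y/5 - W/5 (G(y, W) = -((y + W) + 1*y)/5 = -((W + y) + y)/5 = -(W + 2*y)/5 = -2*y/5 - W/5)
(G(6, u(-2))*(-167))*102 = ((-⅖*6 - ⅕*(-2))*(-167))*102 = ((-12/5 + ⅖)*(-167))*102 = -2*(-167)*102 = 334*102 = 34068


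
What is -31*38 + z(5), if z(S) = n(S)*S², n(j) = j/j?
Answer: -1153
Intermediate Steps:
n(j) = 1
z(S) = S² (z(S) = 1*S² = S²)
-31*38 + z(5) = -31*38 + 5² = -1178 + 25 = -1153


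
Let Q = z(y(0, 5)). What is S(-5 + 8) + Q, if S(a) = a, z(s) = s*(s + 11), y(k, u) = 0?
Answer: 3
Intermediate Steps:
z(s) = s*(11 + s)
Q = 0 (Q = 0*(11 + 0) = 0*11 = 0)
S(-5 + 8) + Q = (-5 + 8) + 0 = 3 + 0 = 3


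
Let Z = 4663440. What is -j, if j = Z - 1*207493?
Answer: -4455947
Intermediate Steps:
j = 4455947 (j = 4663440 - 1*207493 = 4663440 - 207493 = 4455947)
-j = -1*4455947 = -4455947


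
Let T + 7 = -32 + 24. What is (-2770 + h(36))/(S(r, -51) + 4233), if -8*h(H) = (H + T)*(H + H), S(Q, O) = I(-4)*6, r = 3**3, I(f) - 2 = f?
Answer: -2959/4221 ≈ -0.70102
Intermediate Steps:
I(f) = 2 + f
T = -15 (T = -7 + (-32 + 24) = -7 - 8 = -15)
r = 27
S(Q, O) = -12 (S(Q, O) = (2 - 4)*6 = -2*6 = -12)
h(H) = -H*(-15 + H)/4 (h(H) = -(H - 15)*(H + H)/8 = -(-15 + H)*2*H/8 = -H*(-15 + H)/4)
(-2770 + h(36))/(S(r, -51) + 4233) = (-2770 + (1/4)*36*(15 - 1*36))/(-12 + 4233) = (-2770 + (1/4)*36*(15 - 36))/4221 = (-2770 + (1/4)*36*(-21))*(1/4221) = (-2770 - 189)*(1/4221) = -2959*1/4221 = -2959/4221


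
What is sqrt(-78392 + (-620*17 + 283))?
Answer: I*sqrt(88649) ≈ 297.74*I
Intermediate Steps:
sqrt(-78392 + (-620*17 + 283)) = sqrt(-78392 + (-155*68 + 283)) = sqrt(-78392 + (-10540 + 283)) = sqrt(-78392 - 10257) = sqrt(-88649) = I*sqrt(88649)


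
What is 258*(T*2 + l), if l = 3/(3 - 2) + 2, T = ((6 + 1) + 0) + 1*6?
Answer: 7998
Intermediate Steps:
T = 13 (T = (7 + 0) + 6 = 7 + 6 = 13)
l = 5 (l = 3/1 + 2 = 1*3 + 2 = 3 + 2 = 5)
258*(T*2 + l) = 258*(13*2 + 5) = 258*(26 + 5) = 258*31 = 7998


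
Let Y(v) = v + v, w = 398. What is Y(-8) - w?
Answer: -414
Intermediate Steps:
Y(v) = 2*v
Y(-8) - w = 2*(-8) - 1*398 = -16 - 398 = -414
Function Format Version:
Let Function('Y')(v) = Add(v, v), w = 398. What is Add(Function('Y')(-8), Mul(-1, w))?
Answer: -414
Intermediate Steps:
Function('Y')(v) = Mul(2, v)
Add(Function('Y')(-8), Mul(-1, w)) = Add(Mul(2, -8), Mul(-1, 398)) = Add(-16, -398) = -414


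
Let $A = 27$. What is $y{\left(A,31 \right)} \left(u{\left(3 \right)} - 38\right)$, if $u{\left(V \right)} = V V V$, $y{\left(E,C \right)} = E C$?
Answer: $-9207$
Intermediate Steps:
$y{\left(E,C \right)} = C E$
$u{\left(V \right)} = V^{3}$ ($u{\left(V \right)} = V^{2} V = V^{3}$)
$y{\left(A,31 \right)} \left(u{\left(3 \right)} - 38\right) = 31 \cdot 27 \left(3^{3} - 38\right) = 837 \left(27 - 38\right) = 837 \left(-11\right) = -9207$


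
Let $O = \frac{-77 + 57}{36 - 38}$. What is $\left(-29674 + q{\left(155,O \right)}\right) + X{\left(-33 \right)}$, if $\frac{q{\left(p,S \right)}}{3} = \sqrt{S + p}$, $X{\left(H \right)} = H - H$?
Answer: $-29674 + 3 \sqrt{165} \approx -29635.0$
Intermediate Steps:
$X{\left(H \right)} = 0$
$O = 10$ ($O = - \frac{20}{-2} = \left(-20\right) \left(- \frac{1}{2}\right) = 10$)
$q{\left(p,S \right)} = 3 \sqrt{S + p}$
$\left(-29674 + q{\left(155,O \right)}\right) + X{\left(-33 \right)} = \left(-29674 + 3 \sqrt{10 + 155}\right) + 0 = \left(-29674 + 3 \sqrt{165}\right) + 0 = -29674 + 3 \sqrt{165}$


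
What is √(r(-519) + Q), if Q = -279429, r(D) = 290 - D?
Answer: 2*I*√69655 ≈ 527.84*I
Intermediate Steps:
√(r(-519) + Q) = √((290 - 1*(-519)) - 279429) = √((290 + 519) - 279429) = √(809 - 279429) = √(-278620) = 2*I*√69655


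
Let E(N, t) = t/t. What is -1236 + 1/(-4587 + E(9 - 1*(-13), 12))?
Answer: -5668297/4586 ≈ -1236.0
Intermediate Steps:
E(N, t) = 1
-1236 + 1/(-4587 + E(9 - 1*(-13), 12)) = -1236 + 1/(-4587 + 1) = -1236 + 1/(-4586) = -1236 - 1/4586 = -5668297/4586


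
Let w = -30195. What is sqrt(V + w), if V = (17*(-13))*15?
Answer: I*sqrt(33510) ≈ 183.06*I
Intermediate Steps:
V = -3315 (V = -221*15 = -3315)
sqrt(V + w) = sqrt(-3315 - 30195) = sqrt(-33510) = I*sqrt(33510)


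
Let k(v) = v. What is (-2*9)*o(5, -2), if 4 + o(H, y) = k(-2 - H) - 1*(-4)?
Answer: 126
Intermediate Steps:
o(H, y) = -2 - H (o(H, y) = -4 + ((-2 - H) - 1*(-4)) = -4 + ((-2 - H) + 4) = -4 + (2 - H) = -2 - H)
(-2*9)*o(5, -2) = (-2*9)*(-2 - 1*5) = -18*(-2 - 5) = -18*(-7) = 126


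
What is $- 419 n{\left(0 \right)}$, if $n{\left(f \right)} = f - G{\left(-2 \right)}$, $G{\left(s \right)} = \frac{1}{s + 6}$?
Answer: $\frac{419}{4} \approx 104.75$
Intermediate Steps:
$G{\left(s \right)} = \frac{1}{6 + s}$
$n{\left(f \right)} = - \frac{1}{4} + f$ ($n{\left(f \right)} = f - \frac{1}{6 - 2} = f - \frac{1}{4} = - \frac{1}{4} + f$)
$- 419 n{\left(0 \right)} = - 419 \left(- \frac{1}{4} + 0\right) = \left(-419\right) \left(- \frac{1}{4}\right) = \frac{419}{4}$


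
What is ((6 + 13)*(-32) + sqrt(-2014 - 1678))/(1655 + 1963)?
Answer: -304/1809 + I*sqrt(923)/1809 ≈ -0.16805 + 0.016794*I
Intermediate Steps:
((6 + 13)*(-32) + sqrt(-2014 - 1678))/(1655 + 1963) = (19*(-32) + sqrt(-3692))/3618 = (-608 + 2*I*sqrt(923))*(1/3618) = -304/1809 + I*sqrt(923)/1809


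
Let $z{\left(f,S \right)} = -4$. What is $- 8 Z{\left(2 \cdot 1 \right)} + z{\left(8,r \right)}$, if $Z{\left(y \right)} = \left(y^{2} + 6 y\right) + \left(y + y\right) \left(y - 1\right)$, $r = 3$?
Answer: $-164$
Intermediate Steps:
$Z{\left(y \right)} = y^{2} + 6 y + 2 y \left(-1 + y\right)$ ($Z{\left(y \right)} = \left(y^{2} + 6 y\right) + 2 y \left(-1 + y\right) = y^{2} + 6 y + 2 y \left(-1 + y\right)$)
$- 8 Z{\left(2 \cdot 1 \right)} + z{\left(8,r \right)} = - 8 \cdot 2 \cdot 1 \left(4 + 3 \cdot 2 \cdot 1\right) - 4 = - 8 \cdot 2 \left(4 + 3 \cdot 2\right) - 4 = - 8 \cdot 2 \left(4 + 6\right) - 4 = - 8 \cdot 2 \cdot 10 - 4 = \left(-8\right) 20 - 4 = -160 - 4 = -164$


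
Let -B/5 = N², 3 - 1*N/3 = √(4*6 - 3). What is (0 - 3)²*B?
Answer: -12150 + 2430*√21 ≈ -1014.3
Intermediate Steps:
N = 9 - 3*√21 (N = 9 - 3*√(4*6 - 3) = 9 - 3*√(24 - 3) = 9 - 3*√21 ≈ -4.7477)
B = -5*(9 - 3*√21)² ≈ -112.70
(0 - 3)²*B = (0 - 3)²*(-1350 + 270*√21) = (-3)²*(-1350 + 270*√21) = 9*(-1350 + 270*√21) = -12150 + 2430*√21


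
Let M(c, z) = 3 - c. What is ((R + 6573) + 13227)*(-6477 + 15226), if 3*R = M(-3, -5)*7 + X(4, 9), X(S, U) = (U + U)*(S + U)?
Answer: 174035108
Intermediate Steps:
X(S, U) = 2*U*(S + U) (X(S, U) = (2*U)*(S + U) = 2*U*(S + U))
R = 92 (R = ((3 - 1*(-3))*7 + 2*9*(4 + 9))/3 = ((3 + 3)*7 + 2*9*13)/3 = (6*7 + 234)/3 = (42 + 234)/3 = (⅓)*276 = 92)
((R + 6573) + 13227)*(-6477 + 15226) = ((92 + 6573) + 13227)*(-6477 + 15226) = (6665 + 13227)*8749 = 19892*8749 = 174035108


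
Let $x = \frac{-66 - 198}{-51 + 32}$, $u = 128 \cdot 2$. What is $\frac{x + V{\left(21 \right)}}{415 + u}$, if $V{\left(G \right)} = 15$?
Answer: $\frac{9}{209} \approx 0.043062$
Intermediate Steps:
$u = 256$
$x = \frac{264}{19}$ ($x = - \frac{264}{-19} = \left(-264\right) \left(- \frac{1}{19}\right) = \frac{264}{19} \approx 13.895$)
$\frac{x + V{\left(21 \right)}}{415 + u} = \frac{\frac{264}{19} + 15}{415 + 256} = \frac{549}{19 \cdot 671} = \frac{549}{19} \cdot \frac{1}{671} = \frac{9}{209}$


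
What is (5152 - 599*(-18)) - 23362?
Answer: -7428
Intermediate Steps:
(5152 - 599*(-18)) - 23362 = (5152 + 10782) - 23362 = 15934 - 23362 = -7428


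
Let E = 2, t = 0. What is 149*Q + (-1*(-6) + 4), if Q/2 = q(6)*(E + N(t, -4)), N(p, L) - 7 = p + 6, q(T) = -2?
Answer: -8930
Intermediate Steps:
N(p, L) = 13 + p (N(p, L) = 7 + (p + 6) = 7 + (6 + p) = 13 + p)
Q = -60 (Q = 2*(-2*(2 + (13 + 0))) = 2*(-2*(2 + 13)) = 2*(-2*15) = 2*(-30) = -60)
149*Q + (-1*(-6) + 4) = 149*(-60) + (-1*(-6) + 4) = -8940 + (6 + 4) = -8940 + 10 = -8930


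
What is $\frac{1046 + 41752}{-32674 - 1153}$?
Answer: $- \frac{42798}{33827} \approx -1.2652$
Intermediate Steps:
$\frac{1046 + 41752}{-32674 - 1153} = \frac{42798}{-33827} = 42798 \left(- \frac{1}{33827}\right) = - \frac{42798}{33827}$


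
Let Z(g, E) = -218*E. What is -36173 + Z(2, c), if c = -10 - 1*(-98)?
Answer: -55357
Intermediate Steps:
c = 88 (c = -10 + 98 = 88)
-36173 + Z(2, c) = -36173 - 218*88 = -36173 - 19184 = -55357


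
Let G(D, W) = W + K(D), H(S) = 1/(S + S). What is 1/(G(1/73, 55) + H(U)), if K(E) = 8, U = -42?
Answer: 84/5291 ≈ 0.015876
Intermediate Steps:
H(S) = 1/(2*S)
G(D, W) = 8 + W (G(D, W) = W + 8 = 8 + W)
1/(G(1/73, 55) + H(U)) = 1/((8 + 55) + (1/2)/(-42)) = 1/(63 + (1/2)*(-1/42)) = 1/(63 - 1/84) = 1/(5291/84) = 84/5291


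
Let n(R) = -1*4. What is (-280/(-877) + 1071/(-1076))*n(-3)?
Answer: 637987/235913 ≈ 2.7043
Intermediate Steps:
n(R) = -4
(-280/(-877) + 1071/(-1076))*n(-3) = (-280/(-877) + 1071/(-1076))*(-4) = (-280*(-1/877) + 1071*(-1/1076))*(-4) = (280/877 - 1071/1076)*(-4) = -637987/943652*(-4) = 637987/235913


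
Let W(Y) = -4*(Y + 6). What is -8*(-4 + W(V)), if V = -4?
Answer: 96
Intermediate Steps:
W(Y) = -24 - 4*Y (W(Y) = -4*(6 + Y) = -24 - 4*Y)
-8*(-4 + W(V)) = -8*(-4 + (-24 - 4*(-4))) = -8*(-4 + (-24 + 16)) = -8*(-4 - 8) = -8*(-12) = 96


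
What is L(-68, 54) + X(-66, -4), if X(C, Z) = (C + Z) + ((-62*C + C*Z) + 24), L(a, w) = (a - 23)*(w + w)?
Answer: -5518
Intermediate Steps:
L(a, w) = 2*w*(-23 + a) (L(a, w) = (-23 + a)*(2*w) = 2*w*(-23 + a))
X(C, Z) = 24 + Z - 61*C + C*Z (X(C, Z) = (C + Z) + (24 - 62*C + C*Z) = 24 + Z - 61*C + C*Z)
L(-68, 54) + X(-66, -4) = 2*54*(-23 - 68) + (24 - 4 - 61*(-66) - 66*(-4)) = 2*54*(-91) + (24 - 4 + 4026 + 264) = -9828 + 4310 = -5518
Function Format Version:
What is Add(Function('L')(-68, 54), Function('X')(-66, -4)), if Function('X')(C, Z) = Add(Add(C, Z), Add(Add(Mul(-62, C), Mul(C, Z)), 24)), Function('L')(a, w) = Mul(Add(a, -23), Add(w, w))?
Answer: -5518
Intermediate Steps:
Function('L')(a, w) = Mul(2, w, Add(-23, a)) (Function('L')(a, w) = Mul(Add(-23, a), Mul(2, w)) = Mul(2, w, Add(-23, a)))
Function('X')(C, Z) = Add(24, Z, Mul(-61, C), Mul(C, Z)) (Function('X')(C, Z) = Add(Add(C, Z), Add(24, Mul(-62, C), Mul(C, Z))) = Add(24, Z, Mul(-61, C), Mul(C, Z)))
Add(Function('L')(-68, 54), Function('X')(-66, -4)) = Add(Mul(2, 54, Add(-23, -68)), Add(24, -4, Mul(-61, -66), Mul(-66, -4))) = Add(Mul(2, 54, -91), Add(24, -4, 4026, 264)) = Add(-9828, 4310) = -5518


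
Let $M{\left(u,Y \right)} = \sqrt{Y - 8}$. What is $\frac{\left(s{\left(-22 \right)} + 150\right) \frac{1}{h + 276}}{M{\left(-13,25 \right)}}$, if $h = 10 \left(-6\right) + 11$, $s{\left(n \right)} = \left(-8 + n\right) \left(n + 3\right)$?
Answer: $\frac{720 \sqrt{17}}{3859} \approx 0.76928$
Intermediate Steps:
$s{\left(n \right)} = \left(-8 + n\right) \left(3 + n\right)$
$h = -49$ ($h = -60 + 11 = -49$)
$M{\left(u,Y \right)} = \sqrt{-8 + Y}$
$\frac{\left(s{\left(-22 \right)} + 150\right) \frac{1}{h + 276}}{M{\left(-13,25 \right)}} = \frac{\left(\left(-24 + \left(-22\right)^{2} - -110\right) + 150\right) \frac{1}{-49 + 276}}{\sqrt{-8 + 25}} = \frac{\left(\left(-24 + 484 + 110\right) + 150\right) \frac{1}{227}}{\sqrt{17}} = \left(570 + 150\right) \frac{1}{227} \frac{\sqrt{17}}{17} = 720 \cdot \frac{1}{227} \frac{\sqrt{17}}{17} = \frac{720 \frac{\sqrt{17}}{17}}{227} = \frac{720 \sqrt{17}}{3859}$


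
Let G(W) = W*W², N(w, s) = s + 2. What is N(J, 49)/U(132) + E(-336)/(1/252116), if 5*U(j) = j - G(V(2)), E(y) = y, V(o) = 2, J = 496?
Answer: -10504160769/124 ≈ -8.4711e+7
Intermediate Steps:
N(w, s) = 2 + s
G(W) = W³
U(j) = -8/5 + j/5 (U(j) = (j - 1*2³)/5 = (j - 1*8)/5 = (j - 8)/5 = (-8 + j)/5 = -8/5 + j/5)
N(J, 49)/U(132) + E(-336)/(1/252116) = (2 + 49)/(-8/5 + (⅕)*132) - 336/(1/252116) = 51/(-8/5 + 132/5) - 336/1/252116 = 51/(124/5) - 336*252116 = 51*(5/124) - 84710976 = 255/124 - 84710976 = -10504160769/124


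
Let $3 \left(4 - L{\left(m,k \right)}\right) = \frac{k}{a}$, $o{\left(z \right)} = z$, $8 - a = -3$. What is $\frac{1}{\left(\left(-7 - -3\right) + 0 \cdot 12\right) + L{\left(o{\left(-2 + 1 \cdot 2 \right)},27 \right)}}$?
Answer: $- \frac{11}{9} \approx -1.2222$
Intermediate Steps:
$a = 11$ ($a = 8 - -3 = 8 + 3 = 11$)
$L{\left(m,k \right)} = 4 - \frac{k}{33}$ ($L{\left(m,k \right)} = 4 - \frac{k \frac{1}{11}}{3} = 4 - \frac{\frac{1}{11} k}{3} = 4 - \frac{k}{33}$)
$\frac{1}{\left(\left(-7 - -3\right) + 0 \cdot 12\right) + L{\left(o{\left(-2 + 1 \cdot 2 \right)},27 \right)}} = \frac{1}{\left(\left(-7 - -3\right) + 0 \cdot 12\right) + \left(4 - \frac{9}{11}\right)} = \frac{1}{\left(\left(-7 + 3\right) + 0\right) + \left(4 - \frac{9}{11}\right)} = \frac{1}{\left(-4 + 0\right) + \frac{35}{11}} = \frac{1}{-4 + \frac{35}{11}} = \frac{1}{- \frac{9}{11}} = - \frac{11}{9}$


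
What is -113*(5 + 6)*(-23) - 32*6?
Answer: 28397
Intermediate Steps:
-113*(5 + 6)*(-23) - 32*6 = -1243*(-23) - 192 = -113*(-253) - 192 = 28589 - 192 = 28397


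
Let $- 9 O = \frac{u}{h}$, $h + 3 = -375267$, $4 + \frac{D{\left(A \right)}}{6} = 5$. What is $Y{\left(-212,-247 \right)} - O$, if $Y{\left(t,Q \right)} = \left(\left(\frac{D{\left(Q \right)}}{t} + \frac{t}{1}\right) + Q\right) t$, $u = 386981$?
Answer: $\frac{46952976577}{482490} \approx 97314.0$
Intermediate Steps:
$D{\left(A \right)} = 6$ ($D{\left(A \right)} = -24 + 6 \cdot 5 = -24 + 30 = 6$)
$h = -375270$ ($h = -3 - 375267 = -375270$)
$Y{\left(t,Q \right)} = t \left(Q + t + \frac{6}{t}\right)$ ($Y{\left(t,Q \right)} = \left(\left(\frac{6}{t} + \frac{t}{1}\right) + Q\right) t = \left(\left(\frac{6}{t} + t 1\right) + Q\right) t = \left(\left(\frac{6}{t} + t\right) + Q\right) t = \left(\left(t + \frac{6}{t}\right) + Q\right) t = \left(Q + t + \frac{6}{t}\right) t = t \left(Q + t + \frac{6}{t}\right)$)
$O = \frac{55283}{482490}$ ($O = - \frac{386981 \frac{1}{-375270}}{9} = - \frac{386981 \left(- \frac{1}{375270}\right)}{9} = \left(- \frac{1}{9}\right) \left(- \frac{55283}{53610}\right) = \frac{55283}{482490} \approx 0.11458$)
$Y{\left(-212,-247 \right)} - O = \left(6 + \left(-212\right)^{2} - -52364\right) - \frac{55283}{482490} = \left(6 + 44944 + 52364\right) - \frac{55283}{482490} = 97314 - \frac{55283}{482490} = \frac{46952976577}{482490}$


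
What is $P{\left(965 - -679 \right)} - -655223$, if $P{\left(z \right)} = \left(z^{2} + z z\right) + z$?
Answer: $6062339$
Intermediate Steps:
$P{\left(z \right)} = z + 2 z^{2}$ ($P{\left(z \right)} = \left(z^{2} + z^{2}\right) + z = 2 z^{2} + z = z + 2 z^{2}$)
$P{\left(965 - -679 \right)} - -655223 = \left(965 - -679\right) \left(1 + 2 \left(965 - -679\right)\right) - -655223 = \left(965 + 679\right) \left(1 + 2 \left(965 + 679\right)\right) + 655223 = 1644 \left(1 + 2 \cdot 1644\right) + 655223 = 1644 \left(1 + 3288\right) + 655223 = 1644 \cdot 3289 + 655223 = 5407116 + 655223 = 6062339$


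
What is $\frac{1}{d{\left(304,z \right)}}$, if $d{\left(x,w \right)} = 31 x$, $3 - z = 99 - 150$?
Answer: $\frac{1}{9424} \approx 0.00010611$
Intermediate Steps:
$z = 54$ ($z = 3 - \left(99 - 150\right) = 3 - -51 = 3 + 51 = 54$)
$\frac{1}{d{\left(304,z \right)}} = \frac{1}{31 \cdot 304} = \frac{1}{9424}$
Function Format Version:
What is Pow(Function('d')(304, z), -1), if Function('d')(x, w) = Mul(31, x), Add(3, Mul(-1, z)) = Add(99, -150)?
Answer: Rational(1, 9424) ≈ 0.00010611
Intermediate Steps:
z = 54 (z = Add(3, Mul(-1, Add(99, -150))) = Add(3, Mul(-1, -51)) = Add(3, 51) = 54)
Pow(Function('d')(304, z), -1) = Pow(Mul(31, 304), -1) = Pow(9424, -1) = Rational(1, 9424)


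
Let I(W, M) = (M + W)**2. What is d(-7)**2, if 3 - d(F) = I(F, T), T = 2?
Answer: 484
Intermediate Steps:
d(F) = 3 - (2 + F)**2
d(-7)**2 = (3 - (2 - 7)**2)**2 = (3 - 1*(-5)**2)**2 = (3 - 1*25)**2 = (3 - 25)**2 = (-22)**2 = 484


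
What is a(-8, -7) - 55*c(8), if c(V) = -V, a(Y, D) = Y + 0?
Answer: 432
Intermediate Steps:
a(Y, D) = Y
a(-8, -7) - 55*c(8) = -8 - (-55)*8 = -8 - 55*(-8) = -8 + 440 = 432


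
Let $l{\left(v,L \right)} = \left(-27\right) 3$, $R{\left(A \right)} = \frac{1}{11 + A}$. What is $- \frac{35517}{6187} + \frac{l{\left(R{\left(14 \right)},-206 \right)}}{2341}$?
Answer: $- \frac{83646444}{14483767} \approx -5.7752$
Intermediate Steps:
$l{\left(v,L \right)} = -81$
$- \frac{35517}{6187} + \frac{l{\left(R{\left(14 \right)},-206 \right)}}{2341} = - \frac{35517}{6187} - \frac{81}{2341} = - \frac{83646444}{14483767}$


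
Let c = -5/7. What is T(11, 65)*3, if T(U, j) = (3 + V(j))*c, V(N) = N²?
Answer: -9060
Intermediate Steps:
c = -5/7 (c = -5*⅐ = -5/7 ≈ -0.71429)
T(U, j) = -15/7 - 5*j²/7 (T(U, j) = (3 + j²)*(-5/7) = -15/7 - 5*j²/7)
T(11, 65)*3 = (-15/7 - 5/7*65²)*3 = (-15/7 - 5/7*4225)*3 = (-15/7 - 21125/7)*3 = -3020*3 = -9060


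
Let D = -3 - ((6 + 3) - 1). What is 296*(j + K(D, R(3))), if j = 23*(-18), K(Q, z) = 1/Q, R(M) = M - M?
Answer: -1348280/11 ≈ -1.2257e+5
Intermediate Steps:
R(M) = 0
D = -11 (D = -3 - (9 - 1) = -3 - 1*8 = -3 - 8 = -11)
j = -414
296*(j + K(D, R(3))) = 296*(-414 + 1/(-11)) = 296*(-414 - 1/11) = 296*(-4555/11) = -1348280/11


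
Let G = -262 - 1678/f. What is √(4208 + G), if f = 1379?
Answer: 4*√468847589/1379 ≈ 62.807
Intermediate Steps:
G = -362976/1379 (G = -262 - 1678/1379 = -362976/1379 ≈ -263.22)
√(4208 + G) = √(4208 - 362976/1379) = √(5439856/1379) = 4*√468847589/1379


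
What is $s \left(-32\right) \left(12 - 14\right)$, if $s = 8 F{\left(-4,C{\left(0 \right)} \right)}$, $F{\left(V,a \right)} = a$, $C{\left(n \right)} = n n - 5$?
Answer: $-2560$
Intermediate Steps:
$C{\left(n \right)} = -5 + n^{2}$ ($C{\left(n \right)} = n^{2} - 5 = -5 + n^{2}$)
$s = -40$ ($s = 8 \left(-5 + 0^{2}\right) = 8 \left(-5 + 0\right) = 8 \left(-5\right) = -40$)
$s \left(-32\right) \left(12 - 14\right) = \left(-40\right) \left(-32\right) \left(12 - 14\right) = 1280 \left(12 - 14\right) = 1280 \left(-2\right) = -2560$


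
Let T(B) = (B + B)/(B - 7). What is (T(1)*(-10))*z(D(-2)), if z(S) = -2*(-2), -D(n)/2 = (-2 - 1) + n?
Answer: 40/3 ≈ 13.333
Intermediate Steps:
D(n) = 6 - 2*n (D(n) = -2*((-2 - 1) + n) = -2*(-3 + n) = 6 - 2*n)
T(B) = 2*B/(-7 + B) (T(B) = (2*B)/(-7 + B) = 2*B/(-7 + B))
z(S) = 4
(T(1)*(-10))*z(D(-2)) = ((2*1/(-7 + 1))*(-10))*4 = ((2*1/(-6))*(-10))*4 = ((2*1*(-⅙))*(-10))*4 = -⅓*(-10)*4 = (10/3)*4 = 40/3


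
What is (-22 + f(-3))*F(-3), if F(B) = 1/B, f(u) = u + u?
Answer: 28/3 ≈ 9.3333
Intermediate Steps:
f(u) = 2*u
(-22 + f(-3))*F(-3) = (-22 + 2*(-3))/(-3) = (-22 - 6)*(-⅓) = -28*(-⅓) = 28/3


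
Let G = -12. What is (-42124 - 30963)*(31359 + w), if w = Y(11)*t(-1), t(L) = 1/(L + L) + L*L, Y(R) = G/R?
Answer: -25210849041/11 ≈ -2.2919e+9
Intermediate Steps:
Y(R) = -12/R
t(L) = L² + 1/(2*L) (t(L) = 1/(2*L) + L² = L² + 1/(2*L))
w = -6/11 (w = (-12/11)*((½ + (-1)³)/(-1)) = (-12*1/11)*(-(½ - 1)) = -(-12)*(-1)/(11*2) = -12/11*½ = -6/11 ≈ -0.54545)
(-42124 - 30963)*(31359 + w) = (-42124 - 30963)*(31359 - 6/11) = -73087*344943/11 = -25210849041/11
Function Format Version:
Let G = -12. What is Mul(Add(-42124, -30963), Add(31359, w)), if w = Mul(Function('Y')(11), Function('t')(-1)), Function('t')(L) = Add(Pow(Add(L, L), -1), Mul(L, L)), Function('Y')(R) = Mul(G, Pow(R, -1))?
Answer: Rational(-25210849041, 11) ≈ -2.2919e+9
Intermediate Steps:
Function('Y')(R) = Mul(-12, Pow(R, -1))
Function('t')(L) = Add(Pow(L, 2), Mul(Rational(1, 2), Pow(L, -1))) (Function('t')(L) = Add(Pow(Mul(2, L), -1), Pow(L, 2)) = Add(Mul(Rational(1, 2), Pow(L, -1)), Pow(L, 2)) = Add(Pow(L, 2), Mul(Rational(1, 2), Pow(L, -1))))
w = Rational(-6, 11) (w = Mul(Mul(-12, Pow(11, -1)), Mul(Pow(-1, -1), Add(Rational(1, 2), Pow(-1, 3)))) = Mul(Mul(-12, Rational(1, 11)), Mul(-1, Add(Rational(1, 2), -1))) = Mul(Rational(-12, 11), Mul(-1, Rational(-1, 2))) = Mul(Rational(-12, 11), Rational(1, 2)) = Rational(-6, 11) ≈ -0.54545)
Mul(Add(-42124, -30963), Add(31359, w)) = Mul(Add(-42124, -30963), Add(31359, Rational(-6, 11))) = Mul(-73087, Rational(344943, 11)) = Rational(-25210849041, 11)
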